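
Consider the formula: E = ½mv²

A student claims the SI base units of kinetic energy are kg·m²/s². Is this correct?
Units of each symbol in E = ½mv²:
  m (mass): kg
  v (speed): m/s  → to the power 2, contributes m²/s²
  The factor ½ is dimensionless.

Multiplying the contributions: [kg] · [m²/s²]
Adding exponents of each base unit: kg: 1, m: 2, s: -2
SI base units of kinetic energy: kg·m²/s²

The claimed units kg·m²/s² match the derived units, so the claim is correct.

Answer: Yes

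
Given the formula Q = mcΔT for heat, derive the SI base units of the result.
Units of each symbol in Q = mcΔT:
  m (mass): kg
  c (specific heat capacity, in J/(kg·K)): m²/(s²·K)
  ΔT (temperature change): K

Multiplying the contributions: [kg] · [m²/(s²·K)] · [K]
Adding exponents of each base unit: kg: 1, m: 2, s: -2
SI base units of heat: kg·m²/s²

Answer: kg·m²/s²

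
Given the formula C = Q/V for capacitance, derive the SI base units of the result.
Units of each symbol in C = Q/V:
  Q (charge, in coulombs): s·A
  V (voltage, in volts): kg·m²/(s³·A)  → in the denominator, contributes s³·A/(kg·m²)

Multiplying the contributions: [s·A] · [s³·A/(kg·m²)]
Adding exponents of each base unit: kg: -1, m: -2, s: 4, A: 2
SI base units of capacitance: s⁴·A²/(kg·m²)

Answer: s⁴·A²/(kg·m²)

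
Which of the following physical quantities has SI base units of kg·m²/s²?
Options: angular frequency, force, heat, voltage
Checking the SI base units of each option:
  angular frequency (ω = 2πf): 1/s  ✗
  force (F = ma): kg·m/s²  ✗
  heat (Q = mcΔT): kg·m²/s²  ✓ matches
  voltage (V = IR): kg·m²/(s³·A)  ✗

Only heat has units kg·m²/s².

Answer: heat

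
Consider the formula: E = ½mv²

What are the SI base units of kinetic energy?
Units of each symbol in E = ½mv²:
  m (mass): kg
  v (speed): m/s  → to the power 2, contributes m²/s²
  The factor ½ is dimensionless.

Multiplying the contributions: [kg] · [m²/s²]
Adding exponents of each base unit: kg: 1, m: 2, s: -2
SI base units of kinetic energy: kg·m²/s²

Answer: kg·m²/s²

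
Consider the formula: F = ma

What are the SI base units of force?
Units of each symbol in F = ma:
  m (mass): kg
  a (acceleration): m/s²

Multiplying the contributions: [kg] · [m/s²]
Adding exponents of each base unit: kg: 1, m: 1, s: -2
SI base units of force: kg·m/s²

Answer: kg·m/s²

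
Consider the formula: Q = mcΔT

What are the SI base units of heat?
Units of each symbol in Q = mcΔT:
  m (mass): kg
  c (specific heat capacity, in J/(kg·K)): m²/(s²·K)
  ΔT (temperature change): K

Multiplying the contributions: [kg] · [m²/(s²·K)] · [K]
Adding exponents of each base unit: kg: 1, m: 2, s: -2
SI base units of heat: kg·m²/s²

Answer: kg·m²/s²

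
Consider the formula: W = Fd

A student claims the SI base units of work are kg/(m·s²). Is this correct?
Units of each symbol in W = Fd:
  F (force): kg·m/s²
  d (displacement): m

Multiplying the contributions: [kg·m/s²] · [m]
Adding exponents of each base unit: kg: 1, m: 2, s: -2
SI base units of work: kg·m²/s²

The claimed units kg/(m·s²) (exponents kg: 1, m: -1, s: -2) do not match the derived units kg·m²/s² (exponents kg: 1, m: 2, s: -2), so the claim is incorrect.

Answer: No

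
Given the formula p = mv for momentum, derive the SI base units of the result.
Units of each symbol in p = mv:
  m (mass): kg
  v (velocity): m/s

Multiplying the contributions: [kg] · [m/s]
Adding exponents of each base unit: kg: 1, m: 1, s: -1
SI base units of momentum: kg·m/s

Answer: kg·m/s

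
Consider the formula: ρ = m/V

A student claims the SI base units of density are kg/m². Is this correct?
Units of each symbol in ρ = m/V:
  m (mass): kg
  V (volume): m³  → in the denominator, contributes 1/m³

Multiplying the contributions: [kg] · [1/m³]
Adding exponents of each base unit: kg: 1, m: -3
SI base units of density: kg/m³

The claimed units kg/m² (exponents kg: 1, m: -2) do not match the derived units kg/m³ (exponents kg: 1, m: -3), so the claim is incorrect.

Answer: No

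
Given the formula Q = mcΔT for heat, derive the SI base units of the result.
Units of each symbol in Q = mcΔT:
  m (mass): kg
  c (specific heat capacity, in J/(kg·K)): m²/(s²·K)
  ΔT (temperature change): K

Multiplying the contributions: [kg] · [m²/(s²·K)] · [K]
Adding exponents of each base unit: kg: 1, m: 2, s: -2
SI base units of heat: kg·m²/s²

Answer: kg·m²/s²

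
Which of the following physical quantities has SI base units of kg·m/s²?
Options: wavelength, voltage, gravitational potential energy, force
Checking the SI base units of each option:
  wavelength (λ = v/f): m  ✗
  voltage (V = IR): kg·m²/(s³·A)  ✗
  gravitational potential energy (U = -GMm/r): kg·m²/s²  ✗
  force (F = ma): kg·m/s²  ✓ matches

Only force has units kg·m/s².

Answer: force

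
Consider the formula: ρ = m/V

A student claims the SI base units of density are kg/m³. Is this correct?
Units of each symbol in ρ = m/V:
  m (mass): kg
  V (volume): m³  → in the denominator, contributes 1/m³

Multiplying the contributions: [kg] · [1/m³]
Adding exponents of each base unit: kg: 1, m: -3
SI base units of density: kg/m³

The claimed units kg/m³ match the derived units, so the claim is correct.

Answer: Yes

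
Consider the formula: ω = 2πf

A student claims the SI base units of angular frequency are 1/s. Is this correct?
Units of each symbol in ω = 2πf:
  f (frequency): 1/s
  The factor 2π is dimensionless.

Multiplying the contributions: [1/s]
Adding exponents of each base unit: s: -1
SI base units of angular frequency: 1/s

The claimed units 1/s match the derived units, so the claim is correct.

Answer: Yes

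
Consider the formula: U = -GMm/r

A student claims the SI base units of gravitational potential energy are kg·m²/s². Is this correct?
Units of each symbol in U = -GMm/r:
  G (gravitational constant): m³/(kg·s²)
  M (mass): kg
  m (mass): kg
  r (distance): m  → in the denominator, contributes 1/m
  The minus sign does not affect the units.

Multiplying the contributions: [m³/(kg·s²)] · [kg] · [kg] · [1/m]
Adding exponents of each base unit: kg: 1, m: 2, s: -2
SI base units of gravitational potential energy: kg·m²/s²

The claimed units kg·m²/s² match the derived units, so the claim is correct.

Answer: Yes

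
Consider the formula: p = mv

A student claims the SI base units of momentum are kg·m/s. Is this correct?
Units of each symbol in p = mv:
  m (mass): kg
  v (velocity): m/s

Multiplying the contributions: [kg] · [m/s]
Adding exponents of each base unit: kg: 1, m: 1, s: -1
SI base units of momentum: kg·m/s

The claimed units kg·m/s match the derived units, so the claim is correct.

Answer: Yes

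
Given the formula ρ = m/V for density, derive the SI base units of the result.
Units of each symbol in ρ = m/V:
  m (mass): kg
  V (volume): m³  → in the denominator, contributes 1/m³

Multiplying the contributions: [kg] · [1/m³]
Adding exponents of each base unit: kg: 1, m: -3
SI base units of density: kg/m³

Answer: kg/m³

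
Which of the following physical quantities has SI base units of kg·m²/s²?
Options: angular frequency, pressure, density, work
Checking the SI base units of each option:
  angular frequency (ω = 2πf): 1/s  ✗
  pressure (P = F/A): kg/(m·s²)  ✗
  density (ρ = m/V): kg/m³  ✗
  work (W = Fd): kg·m²/s²  ✓ matches

Only work has units kg·m²/s².

Answer: work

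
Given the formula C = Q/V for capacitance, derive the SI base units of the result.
Units of each symbol in C = Q/V:
  Q (charge, in coulombs): s·A
  V (voltage, in volts): kg·m²/(s³·A)  → in the denominator, contributes s³·A/(kg·m²)

Multiplying the contributions: [s·A] · [s³·A/(kg·m²)]
Adding exponents of each base unit: kg: -1, m: -2, s: 4, A: 2
SI base units of capacitance: s⁴·A²/(kg·m²)

Answer: s⁴·A²/(kg·m²)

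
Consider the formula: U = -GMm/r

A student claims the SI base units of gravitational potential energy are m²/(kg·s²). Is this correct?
Units of each symbol in U = -GMm/r:
  G (gravitational constant): m³/(kg·s²)
  M (mass): kg
  m (mass): kg
  r (distance): m  → in the denominator, contributes 1/m
  The minus sign does not affect the units.

Multiplying the contributions: [m³/(kg·s²)] · [kg] · [kg] · [1/m]
Adding exponents of each base unit: kg: 1, m: 2, s: -2
SI base units of gravitational potential energy: kg·m²/s²

The claimed units m²/(kg·s²) (exponents kg: -1, m: 2, s: -2) do not match the derived units kg·m²/s² (exponents kg: 1, m: 2, s: -2), so the claim is incorrect.

Answer: No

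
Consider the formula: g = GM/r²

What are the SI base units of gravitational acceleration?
Units of each symbol in g = GM/r²:
  G (gravitational constant): m³/(kg·s²)
  M (mass): kg
  r (distance): m  → to the power 2 in the denominator, contributes 1/m²

Multiplying the contributions: [m³/(kg·s²)] · [kg] · [1/m²]
Adding exponents of each base unit: m: 1, s: -2
SI base units of gravitational acceleration: m/s²

Answer: m/s²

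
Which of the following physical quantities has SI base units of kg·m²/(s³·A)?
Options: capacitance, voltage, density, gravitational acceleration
Checking the SI base units of each option:
  capacitance (C = Q/V): s⁴·A²/(kg·m²)  ✗
  voltage (V = IR): kg·m²/(s³·A)  ✓ matches
  density (ρ = m/V): kg/m³  ✗
  gravitational acceleration (g = GM/r²): m/s²  ✗

Only voltage has units kg·m²/(s³·A).

Answer: voltage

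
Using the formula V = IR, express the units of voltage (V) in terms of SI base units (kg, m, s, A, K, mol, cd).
Units of each symbol in V = IR:
  I (current): A
  R (resistance, in ohms): kg·m²/(s³·A²)

Multiplying the contributions: [A] · [kg·m²/(s³·A²)]
Adding exponents of each base unit: kg: 1, m: 2, s: -3, A: -1
SI base units of voltage: kg·m²/(s³·A)

Answer: kg·m²/(s³·A)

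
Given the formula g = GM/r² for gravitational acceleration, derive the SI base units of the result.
Units of each symbol in g = GM/r²:
  G (gravitational constant): m³/(kg·s²)
  M (mass): kg
  r (distance): m  → to the power 2 in the denominator, contributes 1/m²

Multiplying the contributions: [m³/(kg·s²)] · [kg] · [1/m²]
Adding exponents of each base unit: m: 1, s: -2
SI base units of gravitational acceleration: m/s²

Answer: m/s²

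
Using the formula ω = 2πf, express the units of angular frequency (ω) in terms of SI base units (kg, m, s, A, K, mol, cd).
Units of each symbol in ω = 2πf:
  f (frequency): 1/s
  The factor 2π is dimensionless.

Multiplying the contributions: [1/s]
Adding exponents of each base unit: s: -1
SI base units of angular frequency: 1/s

Answer: 1/s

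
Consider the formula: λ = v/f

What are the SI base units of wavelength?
Units of each symbol in λ = v/f:
  v (wave speed): m/s
  f (frequency): 1/s  → in the denominator, contributes s

Multiplying the contributions: [m/s] · [s]
Adding exponents of each base unit: m: 1
SI base units of wavelength: m

Answer: m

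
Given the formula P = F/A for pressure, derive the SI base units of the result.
Units of each symbol in P = F/A:
  F (force): kg·m/s²
  A (area): m²  → in the denominator, contributes 1/m²

Multiplying the contributions: [kg·m/s²] · [1/m²]
Adding exponents of each base unit: kg: 1, m: -1, s: -2
SI base units of pressure: kg/(m·s²)

Answer: kg/(m·s²)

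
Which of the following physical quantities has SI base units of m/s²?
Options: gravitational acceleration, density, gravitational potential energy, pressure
Checking the SI base units of each option:
  gravitational acceleration (g = GM/r²): m/s²  ✓ matches
  density (ρ = m/V): kg/m³  ✗
  gravitational potential energy (U = -GMm/r): kg·m²/s²  ✗
  pressure (P = F/A): kg/(m·s²)  ✗

Only gravitational acceleration has units m/s².

Answer: gravitational acceleration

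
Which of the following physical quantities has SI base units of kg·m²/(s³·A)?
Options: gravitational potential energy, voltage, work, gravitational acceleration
Checking the SI base units of each option:
  gravitational potential energy (U = -GMm/r): kg·m²/s²  ✗
  voltage (V = IR): kg·m²/(s³·A)  ✓ matches
  work (W = Fd): kg·m²/s²  ✗
  gravitational acceleration (g = GM/r²): m/s²  ✗

Only voltage has units kg·m²/(s³·A).

Answer: voltage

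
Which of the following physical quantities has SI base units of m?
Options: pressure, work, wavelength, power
Checking the SI base units of each option:
  pressure (P = F/A): kg/(m·s²)  ✗
  work (W = Fd): kg·m²/s²  ✗
  wavelength (λ = v/f): m  ✓ matches
  power (P = W/t): kg·m²/s³  ✗

Only wavelength has units m.

Answer: wavelength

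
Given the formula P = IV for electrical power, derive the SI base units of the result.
Units of each symbol in P = IV:
  I (current): A
  V (voltage, in volts): kg·m²/(s³·A)

Multiplying the contributions: [A] · [kg·m²/(s³·A)]
Adding exponents of each base unit: kg: 1, m: 2, s: -3
SI base units of electrical power: kg·m²/s³

Answer: kg·m²/s³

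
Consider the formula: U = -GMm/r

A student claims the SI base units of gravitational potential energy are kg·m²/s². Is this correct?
Units of each symbol in U = -GMm/r:
  G (gravitational constant): m³/(kg·s²)
  M (mass): kg
  m (mass): kg
  r (distance): m  → in the denominator, contributes 1/m
  The minus sign does not affect the units.

Multiplying the contributions: [m³/(kg·s²)] · [kg] · [kg] · [1/m]
Adding exponents of each base unit: kg: 1, m: 2, s: -2
SI base units of gravitational potential energy: kg·m²/s²

The claimed units kg·m²/s² match the derived units, so the claim is correct.

Answer: Yes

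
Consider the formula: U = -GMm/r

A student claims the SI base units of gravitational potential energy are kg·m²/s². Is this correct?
Units of each symbol in U = -GMm/r:
  G (gravitational constant): m³/(kg·s²)
  M (mass): kg
  m (mass): kg
  r (distance): m  → in the denominator, contributes 1/m
  The minus sign does not affect the units.

Multiplying the contributions: [m³/(kg·s²)] · [kg] · [kg] · [1/m]
Adding exponents of each base unit: kg: 1, m: 2, s: -2
SI base units of gravitational potential energy: kg·m²/s²

The claimed units kg·m²/s² match the derived units, so the claim is correct.

Answer: Yes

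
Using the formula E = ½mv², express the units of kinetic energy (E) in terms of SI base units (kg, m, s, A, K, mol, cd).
Units of each symbol in E = ½mv²:
  m (mass): kg
  v (speed): m/s  → to the power 2, contributes m²/s²
  The factor ½ is dimensionless.

Multiplying the contributions: [kg] · [m²/s²]
Adding exponents of each base unit: kg: 1, m: 2, s: -2
SI base units of kinetic energy: kg·m²/s²

Answer: kg·m²/s²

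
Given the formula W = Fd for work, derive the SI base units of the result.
Units of each symbol in W = Fd:
  F (force): kg·m/s²
  d (displacement): m

Multiplying the contributions: [kg·m/s²] · [m]
Adding exponents of each base unit: kg: 1, m: 2, s: -2
SI base units of work: kg·m²/s²

Answer: kg·m²/s²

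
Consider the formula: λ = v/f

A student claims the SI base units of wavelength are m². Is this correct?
Units of each symbol in λ = v/f:
  v (wave speed): m/s
  f (frequency): 1/s  → in the denominator, contributes s

Multiplying the contributions: [m/s] · [s]
Adding exponents of each base unit: m: 1
SI base units of wavelength: m

The claimed units m² (exponents m: 2) do not match the derived units m (exponents m: 1), so the claim is incorrect.

Answer: No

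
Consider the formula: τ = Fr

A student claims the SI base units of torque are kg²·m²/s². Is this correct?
Units of each symbol in τ = Fr:
  F (force): kg·m/s²
  r (lever arm): m

Multiplying the contributions: [kg·m/s²] · [m]
Adding exponents of each base unit: kg: 1, m: 2, s: -2
SI base units of torque: kg·m²/s²

The claimed units kg²·m²/s² (exponents kg: 2, m: 2, s: -2) do not match the derived units kg·m²/s² (exponents kg: 1, m: 2, s: -2), so the claim is incorrect.

Answer: No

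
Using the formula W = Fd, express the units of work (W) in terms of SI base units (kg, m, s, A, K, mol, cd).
Units of each symbol in W = Fd:
  F (force): kg·m/s²
  d (displacement): m

Multiplying the contributions: [kg·m/s²] · [m]
Adding exponents of each base unit: kg: 1, m: 2, s: -2
SI base units of work: kg·m²/s²

Answer: kg·m²/s²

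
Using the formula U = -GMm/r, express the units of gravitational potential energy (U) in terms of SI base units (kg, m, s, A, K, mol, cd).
Units of each symbol in U = -GMm/r:
  G (gravitational constant): m³/(kg·s²)
  M (mass): kg
  m (mass): kg
  r (distance): m  → in the denominator, contributes 1/m
  The minus sign does not affect the units.

Multiplying the contributions: [m³/(kg·s²)] · [kg] · [kg] · [1/m]
Adding exponents of each base unit: kg: 1, m: 2, s: -2
SI base units of gravitational potential energy: kg·m²/s²

Answer: kg·m²/s²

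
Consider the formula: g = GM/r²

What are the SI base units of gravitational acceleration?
Units of each symbol in g = GM/r²:
  G (gravitational constant): m³/(kg·s²)
  M (mass): kg
  r (distance): m  → to the power 2 in the denominator, contributes 1/m²

Multiplying the contributions: [m³/(kg·s²)] · [kg] · [1/m²]
Adding exponents of each base unit: m: 1, s: -2
SI base units of gravitational acceleration: m/s²

Answer: m/s²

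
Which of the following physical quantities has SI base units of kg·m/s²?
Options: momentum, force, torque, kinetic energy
Checking the SI base units of each option:
  momentum (p = mv): kg·m/s  ✗
  force (F = ma): kg·m/s²  ✓ matches
  torque (τ = Fr): kg·m²/s²  ✗
  kinetic energy (E = ½mv²): kg·m²/s²  ✗

Only force has units kg·m/s².

Answer: force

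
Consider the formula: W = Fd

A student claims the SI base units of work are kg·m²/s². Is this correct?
Units of each symbol in W = Fd:
  F (force): kg·m/s²
  d (displacement): m

Multiplying the contributions: [kg·m/s²] · [m]
Adding exponents of each base unit: kg: 1, m: 2, s: -2
SI base units of work: kg·m²/s²

The claimed units kg·m²/s² match the derived units, so the claim is correct.

Answer: Yes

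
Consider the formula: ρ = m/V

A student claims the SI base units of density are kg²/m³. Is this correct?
Units of each symbol in ρ = m/V:
  m (mass): kg
  V (volume): m³  → in the denominator, contributes 1/m³

Multiplying the contributions: [kg] · [1/m³]
Adding exponents of each base unit: kg: 1, m: -3
SI base units of density: kg/m³

The claimed units kg²/m³ (exponents kg: 2, m: -3) do not match the derived units kg/m³ (exponents kg: 1, m: -3), so the claim is incorrect.

Answer: No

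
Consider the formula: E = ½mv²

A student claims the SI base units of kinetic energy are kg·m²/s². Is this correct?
Units of each symbol in E = ½mv²:
  m (mass): kg
  v (speed): m/s  → to the power 2, contributes m²/s²
  The factor ½ is dimensionless.

Multiplying the contributions: [kg] · [m²/s²]
Adding exponents of each base unit: kg: 1, m: 2, s: -2
SI base units of kinetic energy: kg·m²/s²

The claimed units kg·m²/s² match the derived units, so the claim is correct.

Answer: Yes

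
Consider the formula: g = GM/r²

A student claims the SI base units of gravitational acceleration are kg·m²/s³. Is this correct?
Units of each symbol in g = GM/r²:
  G (gravitational constant): m³/(kg·s²)
  M (mass): kg
  r (distance): m  → to the power 2 in the denominator, contributes 1/m²

Multiplying the contributions: [m³/(kg·s²)] · [kg] · [1/m²]
Adding exponents of each base unit: m: 1, s: -2
SI base units of gravitational acceleration: m/s²

The claimed units kg·m²/s³ (exponents kg: 1, m: 2, s: -3) do not match the derived units m/s² (exponents m: 1, s: -2), so the claim is incorrect.

Answer: No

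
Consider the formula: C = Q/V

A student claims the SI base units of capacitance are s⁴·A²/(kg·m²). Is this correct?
Units of each symbol in C = Q/V:
  Q (charge, in coulombs): s·A
  V (voltage, in volts): kg·m²/(s³·A)  → in the denominator, contributes s³·A/(kg·m²)

Multiplying the contributions: [s·A] · [s³·A/(kg·m²)]
Adding exponents of each base unit: kg: -1, m: -2, s: 4, A: 2
SI base units of capacitance: s⁴·A²/(kg·m²)

The claimed units s⁴·A²/(kg·m²) match the derived units, so the claim is correct.

Answer: Yes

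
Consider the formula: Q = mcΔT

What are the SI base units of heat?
Units of each symbol in Q = mcΔT:
  m (mass): kg
  c (specific heat capacity, in J/(kg·K)): m²/(s²·K)
  ΔT (temperature change): K

Multiplying the contributions: [kg] · [m²/(s²·K)] · [K]
Adding exponents of each base unit: kg: 1, m: 2, s: -2
SI base units of heat: kg·m²/s²

Answer: kg·m²/s²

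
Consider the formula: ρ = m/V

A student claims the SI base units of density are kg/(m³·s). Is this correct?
Units of each symbol in ρ = m/V:
  m (mass): kg
  V (volume): m³  → in the denominator, contributes 1/m³

Multiplying the contributions: [kg] · [1/m³]
Adding exponents of each base unit: kg: 1, m: -3
SI base units of density: kg/m³

The claimed units kg/(m³·s) (exponents kg: 1, m: -3, s: -1) do not match the derived units kg/m³ (exponents kg: 1, m: -3), so the claim is incorrect.

Answer: No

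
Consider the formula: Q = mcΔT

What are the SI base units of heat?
Units of each symbol in Q = mcΔT:
  m (mass): kg
  c (specific heat capacity, in J/(kg·K)): m²/(s²·K)
  ΔT (temperature change): K

Multiplying the contributions: [kg] · [m²/(s²·K)] · [K]
Adding exponents of each base unit: kg: 1, m: 2, s: -2
SI base units of heat: kg·m²/s²

Answer: kg·m²/s²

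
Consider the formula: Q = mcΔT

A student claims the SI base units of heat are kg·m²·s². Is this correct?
Units of each symbol in Q = mcΔT:
  m (mass): kg
  c (specific heat capacity, in J/(kg·K)): m²/(s²·K)
  ΔT (temperature change): K

Multiplying the contributions: [kg] · [m²/(s²·K)] · [K]
Adding exponents of each base unit: kg: 1, m: 2, s: -2
SI base units of heat: kg·m²/s²

The claimed units kg·m²·s² (exponents kg: 1, m: 2, s: 2) do not match the derived units kg·m²/s² (exponents kg: 1, m: 2, s: -2), so the claim is incorrect.

Answer: No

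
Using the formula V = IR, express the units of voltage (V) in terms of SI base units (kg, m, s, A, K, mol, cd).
Units of each symbol in V = IR:
  I (current): A
  R (resistance, in ohms): kg·m²/(s³·A²)

Multiplying the contributions: [A] · [kg·m²/(s³·A²)]
Adding exponents of each base unit: kg: 1, m: 2, s: -3, A: -1
SI base units of voltage: kg·m²/(s³·A)

Answer: kg·m²/(s³·A)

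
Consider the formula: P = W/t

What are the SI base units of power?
Units of each symbol in P = W/t:
  W (work): kg·m²/s²
  t (time): s  → in the denominator, contributes 1/s

Multiplying the contributions: [kg·m²/s²] · [1/s]
Adding exponents of each base unit: kg: 1, m: 2, s: -3
SI base units of power: kg·m²/s³

Answer: kg·m²/s³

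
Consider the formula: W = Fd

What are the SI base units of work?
Units of each symbol in W = Fd:
  F (force): kg·m/s²
  d (displacement): m

Multiplying the contributions: [kg·m/s²] · [m]
Adding exponents of each base unit: kg: 1, m: 2, s: -2
SI base units of work: kg·m²/s²

Answer: kg·m²/s²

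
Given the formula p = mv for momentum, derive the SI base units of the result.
Units of each symbol in p = mv:
  m (mass): kg
  v (velocity): m/s

Multiplying the contributions: [kg] · [m/s]
Adding exponents of each base unit: kg: 1, m: 1, s: -1
SI base units of momentum: kg·m/s

Answer: kg·m/s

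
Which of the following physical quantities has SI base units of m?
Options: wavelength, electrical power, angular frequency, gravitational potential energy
Checking the SI base units of each option:
  wavelength (λ = v/f): m  ✓ matches
  electrical power (P = IV): kg·m²/s³  ✗
  angular frequency (ω = 2πf): 1/s  ✗
  gravitational potential energy (U = -GMm/r): kg·m²/s²  ✗

Only wavelength has units m.

Answer: wavelength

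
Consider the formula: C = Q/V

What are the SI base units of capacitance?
Units of each symbol in C = Q/V:
  Q (charge, in coulombs): s·A
  V (voltage, in volts): kg·m²/(s³·A)  → in the denominator, contributes s³·A/(kg·m²)

Multiplying the contributions: [s·A] · [s³·A/(kg·m²)]
Adding exponents of each base unit: kg: -1, m: -2, s: 4, A: 2
SI base units of capacitance: s⁴·A²/(kg·m²)

Answer: s⁴·A²/(kg·m²)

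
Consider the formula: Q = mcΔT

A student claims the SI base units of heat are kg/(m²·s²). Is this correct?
Units of each symbol in Q = mcΔT:
  m (mass): kg
  c (specific heat capacity, in J/(kg·K)): m²/(s²·K)
  ΔT (temperature change): K

Multiplying the contributions: [kg] · [m²/(s²·K)] · [K]
Adding exponents of each base unit: kg: 1, m: 2, s: -2
SI base units of heat: kg·m²/s²

The claimed units kg/(m²·s²) (exponents kg: 1, m: -2, s: -2) do not match the derived units kg·m²/s² (exponents kg: 1, m: 2, s: -2), so the claim is incorrect.

Answer: No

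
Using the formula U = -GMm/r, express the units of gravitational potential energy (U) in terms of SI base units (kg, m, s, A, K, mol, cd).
Units of each symbol in U = -GMm/r:
  G (gravitational constant): m³/(kg·s²)
  M (mass): kg
  m (mass): kg
  r (distance): m  → in the denominator, contributes 1/m
  The minus sign does not affect the units.

Multiplying the contributions: [m³/(kg·s²)] · [kg] · [kg] · [1/m]
Adding exponents of each base unit: kg: 1, m: 2, s: -2
SI base units of gravitational potential energy: kg·m²/s²

Answer: kg·m²/s²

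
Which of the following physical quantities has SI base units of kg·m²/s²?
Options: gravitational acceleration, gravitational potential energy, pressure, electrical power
Checking the SI base units of each option:
  gravitational acceleration (g = GM/r²): m/s²  ✗
  gravitational potential energy (U = -GMm/r): kg·m²/s²  ✓ matches
  pressure (P = F/A): kg/(m·s²)  ✗
  electrical power (P = IV): kg·m²/s³  ✗

Only gravitational potential energy has units kg·m²/s².

Answer: gravitational potential energy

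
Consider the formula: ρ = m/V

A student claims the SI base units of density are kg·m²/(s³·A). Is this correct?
Units of each symbol in ρ = m/V:
  m (mass): kg
  V (volume): m³  → in the denominator, contributes 1/m³

Multiplying the contributions: [kg] · [1/m³]
Adding exponents of each base unit: kg: 1, m: -3
SI base units of density: kg/m³

The claimed units kg·m²/(s³·A) (exponents kg: 1, m: 2, s: -3, A: -1) do not match the derived units kg/m³ (exponents kg: 1, m: -3), so the claim is incorrect.

Answer: No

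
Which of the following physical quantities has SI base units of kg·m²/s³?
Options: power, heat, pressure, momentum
Checking the SI base units of each option:
  power (P = W/t): kg·m²/s³  ✓ matches
  heat (Q = mcΔT): kg·m²/s²  ✗
  pressure (P = F/A): kg/(m·s²)  ✗
  momentum (p = mv): kg·m/s  ✗

Only power has units kg·m²/s³.

Answer: power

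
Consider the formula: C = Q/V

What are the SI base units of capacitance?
Units of each symbol in C = Q/V:
  Q (charge, in coulombs): s·A
  V (voltage, in volts): kg·m²/(s³·A)  → in the denominator, contributes s³·A/(kg·m²)

Multiplying the contributions: [s·A] · [s³·A/(kg·m²)]
Adding exponents of each base unit: kg: -1, m: -2, s: 4, A: 2
SI base units of capacitance: s⁴·A²/(kg·m²)

Answer: s⁴·A²/(kg·m²)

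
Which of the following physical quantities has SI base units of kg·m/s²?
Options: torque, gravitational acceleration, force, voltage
Checking the SI base units of each option:
  torque (τ = Fr): kg·m²/s²  ✗
  gravitational acceleration (g = GM/r²): m/s²  ✗
  force (F = ma): kg·m/s²  ✓ matches
  voltage (V = IR): kg·m²/(s³·A)  ✗

Only force has units kg·m/s².

Answer: force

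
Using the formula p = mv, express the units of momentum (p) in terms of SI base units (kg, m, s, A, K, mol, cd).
Units of each symbol in p = mv:
  m (mass): kg
  v (velocity): m/s

Multiplying the contributions: [kg] · [m/s]
Adding exponents of each base unit: kg: 1, m: 1, s: -1
SI base units of momentum: kg·m/s

Answer: kg·m/s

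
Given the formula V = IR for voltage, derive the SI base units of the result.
Units of each symbol in V = IR:
  I (current): A
  R (resistance, in ohms): kg·m²/(s³·A²)

Multiplying the contributions: [A] · [kg·m²/(s³·A²)]
Adding exponents of each base unit: kg: 1, m: 2, s: -3, A: -1
SI base units of voltage: kg·m²/(s³·A)

Answer: kg·m²/(s³·A)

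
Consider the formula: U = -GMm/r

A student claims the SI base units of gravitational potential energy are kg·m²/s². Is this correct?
Units of each symbol in U = -GMm/r:
  G (gravitational constant): m³/(kg·s²)
  M (mass): kg
  m (mass): kg
  r (distance): m  → in the denominator, contributes 1/m
  The minus sign does not affect the units.

Multiplying the contributions: [m³/(kg·s²)] · [kg] · [kg] · [1/m]
Adding exponents of each base unit: kg: 1, m: 2, s: -2
SI base units of gravitational potential energy: kg·m²/s²

The claimed units kg·m²/s² match the derived units, so the claim is correct.

Answer: Yes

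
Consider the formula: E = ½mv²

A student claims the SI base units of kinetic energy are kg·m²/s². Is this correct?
Units of each symbol in E = ½mv²:
  m (mass): kg
  v (speed): m/s  → to the power 2, contributes m²/s²
  The factor ½ is dimensionless.

Multiplying the contributions: [kg] · [m²/s²]
Adding exponents of each base unit: kg: 1, m: 2, s: -2
SI base units of kinetic energy: kg·m²/s²

The claimed units kg·m²/s² match the derived units, so the claim is correct.

Answer: Yes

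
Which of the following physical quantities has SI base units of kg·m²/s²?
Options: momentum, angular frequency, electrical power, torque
Checking the SI base units of each option:
  momentum (p = mv): kg·m/s  ✗
  angular frequency (ω = 2πf): 1/s  ✗
  electrical power (P = IV): kg·m²/s³  ✗
  torque (τ = Fr): kg·m²/s²  ✓ matches

Only torque has units kg·m²/s².

Answer: torque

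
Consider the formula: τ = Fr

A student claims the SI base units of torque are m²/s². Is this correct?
Units of each symbol in τ = Fr:
  F (force): kg·m/s²
  r (lever arm): m

Multiplying the contributions: [kg·m/s²] · [m]
Adding exponents of each base unit: kg: 1, m: 2, s: -2
SI base units of torque: kg·m²/s²

The claimed units m²/s² (exponents m: 2, s: -2) do not match the derived units kg·m²/s² (exponents kg: 1, m: 2, s: -2), so the claim is incorrect.

Answer: No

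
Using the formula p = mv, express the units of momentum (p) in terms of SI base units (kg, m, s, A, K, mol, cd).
Units of each symbol in p = mv:
  m (mass): kg
  v (velocity): m/s

Multiplying the contributions: [kg] · [m/s]
Adding exponents of each base unit: kg: 1, m: 1, s: -1
SI base units of momentum: kg·m/s

Answer: kg·m/s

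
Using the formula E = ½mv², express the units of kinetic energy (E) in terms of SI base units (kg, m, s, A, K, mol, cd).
Units of each symbol in E = ½mv²:
  m (mass): kg
  v (speed): m/s  → to the power 2, contributes m²/s²
  The factor ½ is dimensionless.

Multiplying the contributions: [kg] · [m²/s²]
Adding exponents of each base unit: kg: 1, m: 2, s: -2
SI base units of kinetic energy: kg·m²/s²

Answer: kg·m²/s²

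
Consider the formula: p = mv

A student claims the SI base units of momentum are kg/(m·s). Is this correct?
Units of each symbol in p = mv:
  m (mass): kg
  v (velocity): m/s

Multiplying the contributions: [kg] · [m/s]
Adding exponents of each base unit: kg: 1, m: 1, s: -1
SI base units of momentum: kg·m/s

The claimed units kg/(m·s) (exponents kg: 1, m: -1, s: -1) do not match the derived units kg·m/s (exponents kg: 1, m: 1, s: -1), so the claim is incorrect.

Answer: No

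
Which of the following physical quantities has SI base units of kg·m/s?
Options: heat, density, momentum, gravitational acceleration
Checking the SI base units of each option:
  heat (Q = mcΔT): kg·m²/s²  ✗
  density (ρ = m/V): kg/m³  ✗
  momentum (p = mv): kg·m/s  ✓ matches
  gravitational acceleration (g = GM/r²): m/s²  ✗

Only momentum has units kg·m/s.

Answer: momentum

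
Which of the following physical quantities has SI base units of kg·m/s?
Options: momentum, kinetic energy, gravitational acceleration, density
Checking the SI base units of each option:
  momentum (p = mv): kg·m/s  ✓ matches
  kinetic energy (E = ½mv²): kg·m²/s²  ✗
  gravitational acceleration (g = GM/r²): m/s²  ✗
  density (ρ = m/V): kg/m³  ✗

Only momentum has units kg·m/s.

Answer: momentum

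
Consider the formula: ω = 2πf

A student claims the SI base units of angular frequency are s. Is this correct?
Units of each symbol in ω = 2πf:
  f (frequency): 1/s
  The factor 2π is dimensionless.

Multiplying the contributions: [1/s]
Adding exponents of each base unit: s: -1
SI base units of angular frequency: 1/s

The claimed units s (exponents s: 1) do not match the derived units 1/s (exponents s: -1), so the claim is incorrect.

Answer: No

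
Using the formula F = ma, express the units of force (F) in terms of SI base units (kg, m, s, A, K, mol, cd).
Units of each symbol in F = ma:
  m (mass): kg
  a (acceleration): m/s²

Multiplying the contributions: [kg] · [m/s²]
Adding exponents of each base unit: kg: 1, m: 1, s: -2
SI base units of force: kg·m/s²

Answer: kg·m/s²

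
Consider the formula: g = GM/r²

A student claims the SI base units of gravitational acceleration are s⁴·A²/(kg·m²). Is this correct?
Units of each symbol in g = GM/r²:
  G (gravitational constant): m³/(kg·s²)
  M (mass): kg
  r (distance): m  → to the power 2 in the denominator, contributes 1/m²

Multiplying the contributions: [m³/(kg·s²)] · [kg] · [1/m²]
Adding exponents of each base unit: m: 1, s: -2
SI base units of gravitational acceleration: m/s²

The claimed units s⁴·A²/(kg·m²) (exponents kg: -1, m: -2, s: 4, A: 2) do not match the derived units m/s² (exponents m: 1, s: -2), so the claim is incorrect.

Answer: No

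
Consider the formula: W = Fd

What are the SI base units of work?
Units of each symbol in W = Fd:
  F (force): kg·m/s²
  d (displacement): m

Multiplying the contributions: [kg·m/s²] · [m]
Adding exponents of each base unit: kg: 1, m: 2, s: -2
SI base units of work: kg·m²/s²

Answer: kg·m²/s²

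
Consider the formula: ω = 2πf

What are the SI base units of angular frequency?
Units of each symbol in ω = 2πf:
  f (frequency): 1/s
  The factor 2π is dimensionless.

Multiplying the contributions: [1/s]
Adding exponents of each base unit: s: -1
SI base units of angular frequency: 1/s

Answer: 1/s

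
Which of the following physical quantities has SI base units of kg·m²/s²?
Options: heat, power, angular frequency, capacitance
Checking the SI base units of each option:
  heat (Q = mcΔT): kg·m²/s²  ✓ matches
  power (P = W/t): kg·m²/s³  ✗
  angular frequency (ω = 2πf): 1/s  ✗
  capacitance (C = Q/V): s⁴·A²/(kg·m²)  ✗

Only heat has units kg·m²/s².

Answer: heat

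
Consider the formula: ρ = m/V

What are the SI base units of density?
Units of each symbol in ρ = m/V:
  m (mass): kg
  V (volume): m³  → in the denominator, contributes 1/m³

Multiplying the contributions: [kg] · [1/m³]
Adding exponents of each base unit: kg: 1, m: -3
SI base units of density: kg/m³

Answer: kg/m³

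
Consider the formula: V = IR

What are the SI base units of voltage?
Units of each symbol in V = IR:
  I (current): A
  R (resistance, in ohms): kg·m²/(s³·A²)

Multiplying the contributions: [A] · [kg·m²/(s³·A²)]
Adding exponents of each base unit: kg: 1, m: 2, s: -3, A: -1
SI base units of voltage: kg·m²/(s³·A)

Answer: kg·m²/(s³·A)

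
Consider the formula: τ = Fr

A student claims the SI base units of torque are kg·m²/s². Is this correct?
Units of each symbol in τ = Fr:
  F (force): kg·m/s²
  r (lever arm): m

Multiplying the contributions: [kg·m/s²] · [m]
Adding exponents of each base unit: kg: 1, m: 2, s: -2
SI base units of torque: kg·m²/s²

The claimed units kg·m²/s² match the derived units, so the claim is correct.

Answer: Yes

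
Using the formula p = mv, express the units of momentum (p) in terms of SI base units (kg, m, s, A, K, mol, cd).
Units of each symbol in p = mv:
  m (mass): kg
  v (velocity): m/s

Multiplying the contributions: [kg] · [m/s]
Adding exponents of each base unit: kg: 1, m: 1, s: -1
SI base units of momentum: kg·m/s

Answer: kg·m/s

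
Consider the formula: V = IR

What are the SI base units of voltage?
Units of each symbol in V = IR:
  I (current): A
  R (resistance, in ohms): kg·m²/(s³·A²)

Multiplying the contributions: [A] · [kg·m²/(s³·A²)]
Adding exponents of each base unit: kg: 1, m: 2, s: -3, A: -1
SI base units of voltage: kg·m²/(s³·A)

Answer: kg·m²/(s³·A)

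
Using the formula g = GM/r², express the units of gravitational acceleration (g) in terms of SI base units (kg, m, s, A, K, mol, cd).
Units of each symbol in g = GM/r²:
  G (gravitational constant): m³/(kg·s²)
  M (mass): kg
  r (distance): m  → to the power 2 in the denominator, contributes 1/m²

Multiplying the contributions: [m³/(kg·s²)] · [kg] · [1/m²]
Adding exponents of each base unit: m: 1, s: -2
SI base units of gravitational acceleration: m/s²

Answer: m/s²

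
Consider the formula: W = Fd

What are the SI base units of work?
Units of each symbol in W = Fd:
  F (force): kg·m/s²
  d (displacement): m

Multiplying the contributions: [kg·m/s²] · [m]
Adding exponents of each base unit: kg: 1, m: 2, s: -2
SI base units of work: kg·m²/s²

Answer: kg·m²/s²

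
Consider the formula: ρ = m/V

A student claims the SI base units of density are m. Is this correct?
Units of each symbol in ρ = m/V:
  m (mass): kg
  V (volume): m³  → in the denominator, contributes 1/m³

Multiplying the contributions: [kg] · [1/m³]
Adding exponents of each base unit: kg: 1, m: -3
SI base units of density: kg/m³

The claimed units m (exponents m: 1) do not match the derived units kg/m³ (exponents kg: 1, m: -3), so the claim is incorrect.

Answer: No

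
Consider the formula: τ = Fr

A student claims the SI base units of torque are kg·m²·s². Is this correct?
Units of each symbol in τ = Fr:
  F (force): kg·m/s²
  r (lever arm): m

Multiplying the contributions: [kg·m/s²] · [m]
Adding exponents of each base unit: kg: 1, m: 2, s: -2
SI base units of torque: kg·m²/s²

The claimed units kg·m²·s² (exponents kg: 1, m: 2, s: 2) do not match the derived units kg·m²/s² (exponents kg: 1, m: 2, s: -2), so the claim is incorrect.

Answer: No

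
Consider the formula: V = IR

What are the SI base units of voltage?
Units of each symbol in V = IR:
  I (current): A
  R (resistance, in ohms): kg·m²/(s³·A²)

Multiplying the contributions: [A] · [kg·m²/(s³·A²)]
Adding exponents of each base unit: kg: 1, m: 2, s: -3, A: -1
SI base units of voltage: kg·m²/(s³·A)

Answer: kg·m²/(s³·A)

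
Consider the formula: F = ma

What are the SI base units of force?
Units of each symbol in F = ma:
  m (mass): kg
  a (acceleration): m/s²

Multiplying the contributions: [kg] · [m/s²]
Adding exponents of each base unit: kg: 1, m: 1, s: -2
SI base units of force: kg·m/s²

Answer: kg·m/s²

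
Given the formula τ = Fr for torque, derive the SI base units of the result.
Units of each symbol in τ = Fr:
  F (force): kg·m/s²
  r (lever arm): m

Multiplying the contributions: [kg·m/s²] · [m]
Adding exponents of each base unit: kg: 1, m: 2, s: -2
SI base units of torque: kg·m²/s²

Answer: kg·m²/s²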